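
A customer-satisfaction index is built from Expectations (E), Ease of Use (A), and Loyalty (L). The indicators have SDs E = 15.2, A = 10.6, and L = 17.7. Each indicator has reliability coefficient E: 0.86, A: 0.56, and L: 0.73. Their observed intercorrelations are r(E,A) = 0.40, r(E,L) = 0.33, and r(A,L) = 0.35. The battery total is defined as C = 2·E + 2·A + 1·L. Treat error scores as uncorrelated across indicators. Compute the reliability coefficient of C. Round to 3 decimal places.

Var(C) = 2²·15.2² + 2²·10.6² + 17.7² + 2·[4·15.2·10.6·0.40 + 2·15.2·17.7·0.33 + 2·10.6·17.7·0.35] = 1686.89 + 1133.38 = 2820.27.
Because errors are independent across components, Cov(Tᵢ,Tⱼ) = Cov(Xᵢ,Xⱼ); the off-diagonal part of the true-score variance is the same as above.
True-score variance = [2²·15.2²·0.86 + 2²·10.6²·0.56 + 17.7²·0.73] + 1133.38 = 1275.17 + 1133.38 = 2408.55.
Reliability = 2408.55 / 2820.27 = 0.854.

0.854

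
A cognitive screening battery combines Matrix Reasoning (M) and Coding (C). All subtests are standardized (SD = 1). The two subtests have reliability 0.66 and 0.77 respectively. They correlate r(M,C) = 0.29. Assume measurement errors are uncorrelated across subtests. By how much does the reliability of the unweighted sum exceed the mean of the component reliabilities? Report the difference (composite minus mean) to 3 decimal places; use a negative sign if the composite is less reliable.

Var(sum) = 2 + 0.58 = 2.58; true-score variance = 1.43 + 0.58 = 2.01; composite reliability = 0.7791.
Mean component reliability = 0.7150.
Difference = 0.7791 − 0.7150 = 0.064.

0.064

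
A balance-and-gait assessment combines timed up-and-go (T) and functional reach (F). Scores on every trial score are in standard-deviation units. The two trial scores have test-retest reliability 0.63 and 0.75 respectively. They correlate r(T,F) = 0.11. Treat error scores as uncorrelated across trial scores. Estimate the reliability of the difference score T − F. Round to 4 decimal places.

Var(T−F) = 1 + 1 − 2·0.11 = 2 − 0.22 = 1.78.
Because errors are independent across components, Cov(Tᵢ,Tⱼ) = Cov(Xᵢ,Xⱼ); the off-diagonal part of the true-score variance is the same as above.
True-score variance = [0.63 + 0.75] − 0.22 = 1.38 − 0.22 = 1.16.
Reliability = 1.16 / 1.78 = 0.6517.

0.6517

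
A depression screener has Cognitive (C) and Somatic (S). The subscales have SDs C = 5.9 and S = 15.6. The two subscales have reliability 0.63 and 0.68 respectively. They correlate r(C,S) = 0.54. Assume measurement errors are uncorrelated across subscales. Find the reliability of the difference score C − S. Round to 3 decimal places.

Var(C−S) = 5.9² + 15.6² − 2·5.9·15.6·0.54 = 278.17 − 99.4032 = 178.767.
Because errors are independent across components, Cov(Tᵢ,Tⱼ) = Cov(Xᵢ,Xⱼ); the off-diagonal part of the true-score variance is the same as above.
True-score variance = [5.9²·0.63 + 15.6²·0.68] − 99.4032 = 187.415 − 99.4032 = 88.0119.
Reliability = 88.0119 / 178.767 = 0.492.

0.492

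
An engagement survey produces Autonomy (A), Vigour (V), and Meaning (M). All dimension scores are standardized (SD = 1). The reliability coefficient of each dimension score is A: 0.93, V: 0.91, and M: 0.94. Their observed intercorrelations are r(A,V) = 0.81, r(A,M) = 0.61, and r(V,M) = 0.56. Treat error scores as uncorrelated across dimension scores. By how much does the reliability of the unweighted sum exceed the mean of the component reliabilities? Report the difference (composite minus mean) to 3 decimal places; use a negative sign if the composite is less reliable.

Var(sum) = 3 + 3.96 = 6.96; true-score variance = 2.78 + 3.96 = 6.74; composite reliability = 0.9684.
Mean component reliability = 0.9267.
Difference = 0.9684 − 0.9267 = 0.042.

0.042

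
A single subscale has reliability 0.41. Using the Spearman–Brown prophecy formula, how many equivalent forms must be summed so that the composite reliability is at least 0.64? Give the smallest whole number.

k ≥ ρ*(1−ρ₁)/(ρ₁(1−ρ*)) = 0.64·0.59 / (0.41·0.36) = 2.558.
Smallest integer k = 3.

3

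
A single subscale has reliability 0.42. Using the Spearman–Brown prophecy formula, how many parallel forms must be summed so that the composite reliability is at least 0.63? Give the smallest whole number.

3

k ≥ ρ*(1−ρ₁)/(ρ₁(1−ρ*)) = 0.63·0.58 / (0.42·0.37) = 2.351.
Smallest integer k = 3.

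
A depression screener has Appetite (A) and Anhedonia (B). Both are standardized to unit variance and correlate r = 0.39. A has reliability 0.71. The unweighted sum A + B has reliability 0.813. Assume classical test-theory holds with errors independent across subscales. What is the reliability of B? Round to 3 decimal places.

0.770

Var(A+B) = 2 + 2·0.39 = 2.780.
True-score variance = ρ_A + ρ_B + 2·0.39, so 0.813 = (0.71 + ρ_B + 0.78) / 2.780.
ρ_B = 0.813·2.780 − 0.71 − 0.78 = 0.770.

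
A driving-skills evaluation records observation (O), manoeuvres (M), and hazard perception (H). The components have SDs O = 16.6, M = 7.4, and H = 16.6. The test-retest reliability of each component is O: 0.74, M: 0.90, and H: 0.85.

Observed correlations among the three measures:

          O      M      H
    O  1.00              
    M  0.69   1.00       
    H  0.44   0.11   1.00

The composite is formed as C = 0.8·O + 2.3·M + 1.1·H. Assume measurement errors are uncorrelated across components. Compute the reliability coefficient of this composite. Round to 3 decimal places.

Var(C) = 0.8²·16.6² + 2.3²·7.4² + 1.1²·16.6² + 2·[1.84·16.6·7.4·0.69 + 0.88·16.6·16.6·0.44 + 2.53·7.4·16.6·0.11] = 799.466 + 593.682 = 1393.15.
Because errors are independent across components, Cov(Tᵢ,Tⱼ) = Cov(Xᵢ,Xⱼ); the off-diagonal part of the true-score variance is the same as above.
True-score variance = [0.8²·16.6²·0.74 + 2.3²·7.4²·0.90 + 1.1²·16.6²·0.85] + 593.682 = 674.631 + 593.682 = 1268.31.
Reliability = 1268.31 / 1393.15 = 0.910.

0.910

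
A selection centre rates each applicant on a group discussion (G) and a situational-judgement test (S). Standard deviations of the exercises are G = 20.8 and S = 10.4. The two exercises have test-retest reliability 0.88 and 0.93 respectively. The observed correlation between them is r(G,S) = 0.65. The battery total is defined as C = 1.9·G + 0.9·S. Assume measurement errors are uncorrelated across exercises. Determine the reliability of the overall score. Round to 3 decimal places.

0.909

Var(C) = 1.9²·20.8² + 0.9²·10.4² + 2·[1.71·20.8·10.4·0.65] = 1649.44 + 480.879 = 2130.32.
Because errors are independent across components, Cov(Tᵢ,Tⱼ) = Cov(Xᵢ,Xⱼ); the off-diagonal part of the true-score variance is the same as above.
True-score variance = [1.9²·20.8²·0.88 + 0.9²·10.4²·0.93] + 480.879 = 1455.89 + 480.879 = 1936.77.
Reliability = 1936.77 / 2130.32 = 0.909.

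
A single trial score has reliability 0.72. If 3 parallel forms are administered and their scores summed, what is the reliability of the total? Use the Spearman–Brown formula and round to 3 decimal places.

ρ_k = kρ / (1 + (k−1)ρ) = 3·0.72 / (1 + 2·0.72) = 2.160 / 2.440 = 0.885.

0.885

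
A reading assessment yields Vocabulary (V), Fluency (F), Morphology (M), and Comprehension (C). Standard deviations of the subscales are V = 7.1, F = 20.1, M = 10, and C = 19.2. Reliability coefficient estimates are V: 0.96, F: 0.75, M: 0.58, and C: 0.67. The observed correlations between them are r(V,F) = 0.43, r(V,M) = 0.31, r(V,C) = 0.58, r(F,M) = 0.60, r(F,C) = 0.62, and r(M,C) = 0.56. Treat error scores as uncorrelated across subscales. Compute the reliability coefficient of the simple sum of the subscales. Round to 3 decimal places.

0.878

Var(V+F+M+C) = 7.1² + 20.1² + 10² + 19.2² + 2·[7.1·20.1·0.43 + 7.1·10·0.31 + 7.1·19.2·0.58 + 20.1·10·0.60 + 20.1·19.2·0.62 + 10·19.2·0.56] = 923.06 + 1259.66 = 2182.72.
Because errors are independent across components, Cov(Tᵢ,Tⱼ) = Cov(Xᵢ,Xⱼ); the off-diagonal part of the true-score variance is the same as above.
True-score variance = [7.1²·0.96 + 20.1²·0.75 + 10²·0.58 + 19.2²·0.67] + 1259.66 = 656.39 + 1259.66 = 1916.05.
Reliability = 1916.05 / 2182.72 = 0.878.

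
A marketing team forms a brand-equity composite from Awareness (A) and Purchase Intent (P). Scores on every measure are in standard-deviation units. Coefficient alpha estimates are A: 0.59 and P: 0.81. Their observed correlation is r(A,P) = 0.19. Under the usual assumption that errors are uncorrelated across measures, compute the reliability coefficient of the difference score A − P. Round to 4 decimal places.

0.6296

Var(A−P) = 1 + 1 − 2·0.19 = 2 − 0.38 = 1.62.
With uncorrelated errors the cross-covariances are all true-score covariance, so they carry over unchanged; only the diagonal terms shrink to ρᵢσᵢ².
True-score variance = [0.59 + 0.81] − 0.38 = 1.4 − 0.38 = 1.02.
Reliability = 1.02 / 1.62 = 0.6296.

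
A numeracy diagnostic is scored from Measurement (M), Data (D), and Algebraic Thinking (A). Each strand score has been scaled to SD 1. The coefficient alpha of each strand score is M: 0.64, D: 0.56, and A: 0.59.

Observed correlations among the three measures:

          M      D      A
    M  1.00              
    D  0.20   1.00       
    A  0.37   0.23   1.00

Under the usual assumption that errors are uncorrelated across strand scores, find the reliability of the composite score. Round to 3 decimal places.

0.737

Var(M+D+A) = 3 + 2·[0.20 + 0.37 + 0.23] = 3 + 1.6 = 4.6.
Under uncorrelated errors the observed covariances equal the true-score covariances, so only the own-variance terms attenuate.
True-score variance = [0.64 + 0.56 + 0.59] + 1.6 = 1.79 + 1.6 = 3.39.
Reliability = 3.39 / 4.6 = 0.737.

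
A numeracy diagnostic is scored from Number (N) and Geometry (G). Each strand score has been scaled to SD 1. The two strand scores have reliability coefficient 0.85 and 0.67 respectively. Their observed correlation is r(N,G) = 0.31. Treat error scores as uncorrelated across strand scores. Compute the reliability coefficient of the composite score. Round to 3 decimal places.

0.817

Var(N+G) = 2 + 2·[0.31] = 2 + 0.62 = 2.62.
Under uncorrelated errors the observed covariances equal the true-score covariances, so only the own-variance terms attenuate.
True-score variance = [0.85 + 0.67] + 0.62 = 1.52 + 0.62 = 2.14.
Reliability = 2.14 / 2.62 = 0.817.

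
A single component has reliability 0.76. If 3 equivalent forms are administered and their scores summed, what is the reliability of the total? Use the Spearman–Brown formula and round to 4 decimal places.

ρ_k = kρ / (1 + (k−1)ρ) = 3·0.76 / (1 + 2·0.76) = 2.280 / 2.520 = 0.9048.

0.9048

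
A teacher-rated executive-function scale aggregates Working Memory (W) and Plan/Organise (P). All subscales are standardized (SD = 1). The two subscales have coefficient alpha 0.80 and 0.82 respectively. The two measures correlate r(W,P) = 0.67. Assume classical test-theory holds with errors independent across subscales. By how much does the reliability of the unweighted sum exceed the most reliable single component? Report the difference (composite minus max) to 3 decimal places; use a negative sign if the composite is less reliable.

0.066

Var(sum) = 2 + 1.34 = 3.34; true-score variance = 1.62 + 1.34 = 2.96; composite reliability = 0.8862.
Max component reliability = 0.8200.
Difference = 0.8862 − 0.8200 = 0.066.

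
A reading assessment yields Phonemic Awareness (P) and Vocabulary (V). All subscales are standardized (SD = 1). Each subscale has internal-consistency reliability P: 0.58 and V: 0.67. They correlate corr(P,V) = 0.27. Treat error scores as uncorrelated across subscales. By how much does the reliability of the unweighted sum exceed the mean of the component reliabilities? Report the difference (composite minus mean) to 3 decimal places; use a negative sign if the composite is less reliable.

Var(sum) = 2 + 0.54 = 2.54; true-score variance = 1.25 + 0.54 = 1.79; composite reliability = 0.7047.
Mean component reliability = 0.6250.
Difference = 0.7047 − 0.6250 = 0.080.

0.080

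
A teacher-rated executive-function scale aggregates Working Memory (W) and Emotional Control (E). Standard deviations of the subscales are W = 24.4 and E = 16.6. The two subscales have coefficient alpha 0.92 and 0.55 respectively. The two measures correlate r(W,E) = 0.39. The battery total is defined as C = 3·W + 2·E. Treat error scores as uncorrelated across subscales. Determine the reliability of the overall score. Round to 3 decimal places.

Var(C) = 3²·24.4² + 2²·16.6² + 2·[6·24.4·16.6·0.39] = 6460.48 + 1895.59 = 8356.07.
With uncorrelated errors the cross-covariances are all true-score covariance, so they carry over unchanged; only the diagonal terms shrink to ρᵢσᵢ².
True-score variance = [3²·24.4²·0.92 + 2²·16.6²·0.55] + 1895.59 = 5535.81 + 1895.59 = 7431.4.
Reliability = 7431.4 / 8356.07 = 0.889.

0.889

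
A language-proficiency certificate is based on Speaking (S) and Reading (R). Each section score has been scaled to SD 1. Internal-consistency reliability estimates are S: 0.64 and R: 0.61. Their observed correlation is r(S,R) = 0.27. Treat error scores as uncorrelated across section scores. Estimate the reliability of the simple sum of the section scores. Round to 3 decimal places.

0.705

Var(S+R) = 2 + 2·[0.27] = 2 + 0.54 = 2.54.
Under uncorrelated errors the observed covariances equal the true-score covariances, so only the own-variance terms attenuate.
True-score variance = [0.64 + 0.61] + 0.54 = 1.25 + 0.54 = 1.79.
Reliability = 1.79 / 2.54 = 0.705.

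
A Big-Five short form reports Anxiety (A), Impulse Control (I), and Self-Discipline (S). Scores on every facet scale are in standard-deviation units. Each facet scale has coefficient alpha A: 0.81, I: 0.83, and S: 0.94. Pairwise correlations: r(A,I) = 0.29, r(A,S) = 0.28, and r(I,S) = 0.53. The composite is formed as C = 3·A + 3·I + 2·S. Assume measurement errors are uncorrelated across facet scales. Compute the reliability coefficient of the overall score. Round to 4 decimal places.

Var(C) = 3² + 3² + 2² + 2·[9·0.29 + 6·0.28 + 6·0.53] = 22 + 14.94 = 36.94.
Because errors are independent across components, Cov(Tᵢ,Tⱼ) = Cov(Xᵢ,Xⱼ); the off-diagonal part of the true-score variance is the same as above.
True-score variance = [3²·0.81 + 3²·0.83 + 2²·0.94] + 14.94 = 18.52 + 14.94 = 33.46.
Reliability = 33.46 / 36.94 = 0.9058.

0.9058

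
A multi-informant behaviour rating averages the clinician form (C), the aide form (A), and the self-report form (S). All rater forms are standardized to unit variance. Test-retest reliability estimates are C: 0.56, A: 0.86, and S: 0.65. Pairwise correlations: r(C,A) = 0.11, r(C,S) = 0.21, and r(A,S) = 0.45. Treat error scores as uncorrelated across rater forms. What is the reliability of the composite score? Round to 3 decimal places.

0.795

Var(C+A+S) = 3 + 2·[0.11 + 0.21 + 0.45] = 3 + 1.54 = 4.54.
With uncorrelated errors the cross-covariances are all true-score covariance, so they carry over unchanged; only the diagonal terms shrink to ρᵢσᵢ².
True-score variance = [0.56 + 0.86 + 0.65] + 1.54 = 2.07 + 1.54 = 3.61.
Reliability = 3.61 / 4.54 = 0.795.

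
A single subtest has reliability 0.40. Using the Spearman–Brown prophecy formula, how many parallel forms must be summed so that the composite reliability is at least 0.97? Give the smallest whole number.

k ≥ ρ*(1−ρ₁)/(ρ₁(1−ρ*)) = 0.97·0.60 / (0.40·0.03) = 48.500.
Smallest integer k = 49.

49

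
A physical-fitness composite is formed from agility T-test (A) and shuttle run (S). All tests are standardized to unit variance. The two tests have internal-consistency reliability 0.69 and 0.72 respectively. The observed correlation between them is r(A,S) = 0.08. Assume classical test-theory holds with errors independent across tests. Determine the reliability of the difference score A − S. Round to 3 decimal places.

0.679

Var(A−S) = 1 + 1 − 2·0.08 = 2 − 0.16 = 1.84.
Under uncorrelated errors the observed covariances equal the true-score covariances, so only the own-variance terms attenuate.
True-score variance = [0.69 + 0.72] − 0.16 = 1.41 − 0.16 = 1.25.
Reliability = 1.25 / 1.84 = 0.679.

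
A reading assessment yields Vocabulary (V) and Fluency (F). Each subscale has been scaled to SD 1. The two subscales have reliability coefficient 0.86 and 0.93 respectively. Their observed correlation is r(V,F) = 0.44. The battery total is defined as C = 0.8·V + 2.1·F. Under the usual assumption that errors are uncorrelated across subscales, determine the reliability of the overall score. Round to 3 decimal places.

0.939

Var(C) = 0.8² + 2.1² + 2·[1.68·0.44] = 5.05 + 1.4784 = 6.5284.
Under uncorrelated errors the observed covariances equal the true-score covariances, so only the own-variance terms attenuate.
True-score variance = [0.8²·0.86 + 2.1²·0.93] + 1.4784 = 4.6517 + 1.4784 = 6.1301.
Reliability = 6.1301 / 6.5284 = 0.939.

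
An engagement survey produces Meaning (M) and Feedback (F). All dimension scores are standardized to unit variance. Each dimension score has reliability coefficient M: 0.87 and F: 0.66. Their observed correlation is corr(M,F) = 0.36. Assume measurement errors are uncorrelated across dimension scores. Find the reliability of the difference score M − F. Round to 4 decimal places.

Var(M−F) = 1 + 1 − 2·0.36 = 2 − 0.72 = 1.28.
Because errors are independent across components, Cov(Tᵢ,Tⱼ) = Cov(Xᵢ,Xⱼ); the off-diagonal part of the true-score variance is the same as above.
True-score variance = [0.87 + 0.66] − 0.72 = 1.53 − 0.72 = 0.81.
Reliability = 0.81 / 1.28 = 0.6328.

0.6328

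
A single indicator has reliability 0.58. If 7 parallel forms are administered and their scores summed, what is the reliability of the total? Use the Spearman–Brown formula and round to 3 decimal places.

ρ_k = kρ / (1 + (k−1)ρ) = 7·0.58 / (1 + 6·0.58) = 4.060 / 4.480 = 0.906.

0.906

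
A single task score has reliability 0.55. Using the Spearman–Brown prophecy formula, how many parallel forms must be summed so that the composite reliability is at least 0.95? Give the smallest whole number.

k ≥ ρ*(1−ρ₁)/(ρ₁(1−ρ*)) = 0.95·0.45 / (0.55·0.05) = 15.545.
Smallest integer k = 16.

16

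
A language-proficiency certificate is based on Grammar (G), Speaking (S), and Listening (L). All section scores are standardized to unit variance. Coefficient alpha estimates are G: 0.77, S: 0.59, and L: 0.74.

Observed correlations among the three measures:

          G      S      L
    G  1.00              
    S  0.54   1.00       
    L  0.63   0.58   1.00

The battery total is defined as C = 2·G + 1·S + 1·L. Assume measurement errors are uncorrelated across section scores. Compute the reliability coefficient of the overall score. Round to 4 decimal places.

0.8657

Var(C) = 2² + 1 + 1 + 2·[2·0.54 + 2·0.63 + 0.58] = 6 + 5.84 = 11.84.
With uncorrelated errors the cross-covariances are all true-score covariance, so they carry over unchanged; only the diagonal terms shrink to ρᵢσᵢ².
True-score variance = [2²·0.77 + 0.59 + 0.74] + 5.84 = 4.41 + 5.84 = 10.25.
Reliability = 10.25 / 11.84 = 0.8657.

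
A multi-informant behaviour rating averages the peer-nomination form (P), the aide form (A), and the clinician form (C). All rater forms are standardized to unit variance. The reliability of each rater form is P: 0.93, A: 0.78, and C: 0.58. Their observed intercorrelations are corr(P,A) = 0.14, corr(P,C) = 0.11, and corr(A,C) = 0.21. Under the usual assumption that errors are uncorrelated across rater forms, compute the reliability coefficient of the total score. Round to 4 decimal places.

Var(P+A+C) = 3 + 2·[0.14 + 0.11 + 0.21] = 3 + 0.92 = 3.92.
Under uncorrelated errors the observed covariances equal the true-score covariances, so only the own-variance terms attenuate.
True-score variance = [0.93 + 0.78 + 0.58] + 0.92 = 2.29 + 0.92 = 3.21.
Reliability = 3.21 / 3.92 = 0.8189.

0.8189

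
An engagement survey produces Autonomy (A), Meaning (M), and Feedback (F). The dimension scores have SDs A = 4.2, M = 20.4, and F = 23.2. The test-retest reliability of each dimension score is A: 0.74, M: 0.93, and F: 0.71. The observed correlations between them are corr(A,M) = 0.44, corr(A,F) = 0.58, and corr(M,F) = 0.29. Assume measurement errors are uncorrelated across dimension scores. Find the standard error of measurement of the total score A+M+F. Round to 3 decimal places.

13.777

Var(total) = 972.04 + 462.931 = 1434.97.
True-score variance = 782.233 + 462.931 = 1245.16, so reliability = 0.8677.
Error variance = 1434.97 − 1245.16 = 189.807; SEM = √189.807 = 13.777.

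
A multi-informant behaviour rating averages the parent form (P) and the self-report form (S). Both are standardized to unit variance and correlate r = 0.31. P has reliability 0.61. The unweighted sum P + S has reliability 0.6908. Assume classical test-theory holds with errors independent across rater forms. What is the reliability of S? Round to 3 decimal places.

Var(P+S) = 2 + 2·0.31 = 2.620.
True-score variance = ρ_P + ρ_S + 2·0.31, so 0.6908 = (0.61 + ρ_S + 0.62) / 2.620.
ρ_S = 0.6908·2.620 − 0.61 − 0.62 = 0.580.

0.580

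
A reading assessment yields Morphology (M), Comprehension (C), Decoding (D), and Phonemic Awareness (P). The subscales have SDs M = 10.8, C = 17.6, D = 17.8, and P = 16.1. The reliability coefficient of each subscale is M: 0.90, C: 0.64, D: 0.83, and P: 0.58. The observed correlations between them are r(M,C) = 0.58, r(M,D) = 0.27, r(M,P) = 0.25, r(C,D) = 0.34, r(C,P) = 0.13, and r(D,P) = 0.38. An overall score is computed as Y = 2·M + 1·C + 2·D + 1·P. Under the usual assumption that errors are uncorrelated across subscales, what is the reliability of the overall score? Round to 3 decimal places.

0.887

Var(Y) = 2²·10.8² + 17.6² + 2²·17.8² + 16.1² + 2·[2·10.8·17.6·0.58 + 4·10.8·17.8·0.27 + 2·10.8·16.1·0.25 + 2·17.6·17.8·0.34 + 17.6·16.1·0.13 + 2·17.8·16.1·0.38] = 2302.89 + 1965.44 = 4268.33.
With uncorrelated errors the cross-covariances are all true-score covariance, so they carry over unchanged; only the diagonal terms shrink to ρᵢσᵢ².
True-score variance = [2²·10.8²·0.90 + 17.6²·0.64 + 2²·17.8²·0.83 + 16.1²·0.58] + 1965.44 = 1820.4 + 1965.44 = 3785.84.
Reliability = 3785.84 / 4268.33 = 0.887.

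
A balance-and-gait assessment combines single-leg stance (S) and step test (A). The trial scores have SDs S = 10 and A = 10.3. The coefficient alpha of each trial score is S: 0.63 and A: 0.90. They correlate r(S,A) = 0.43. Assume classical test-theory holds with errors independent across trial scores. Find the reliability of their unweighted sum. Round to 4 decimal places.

0.8384

Var(S+A) = 10² + 10.3² + 2·[10·10.3·0.43] = 206.09 + 88.58 = 294.67.
Under uncorrelated errors the observed covariances equal the true-score covariances, so only the own-variance terms attenuate.
True-score variance = [10²·0.63 + 10.3²·0.90] + 88.58 = 158.481 + 88.58 = 247.061.
Reliability = 247.061 / 294.67 = 0.8384.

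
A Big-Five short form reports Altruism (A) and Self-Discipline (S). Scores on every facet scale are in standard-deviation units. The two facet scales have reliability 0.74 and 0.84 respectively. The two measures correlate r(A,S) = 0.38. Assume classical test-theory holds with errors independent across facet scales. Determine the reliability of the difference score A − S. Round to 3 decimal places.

Var(A−S) = 1 + 1 − 2·0.38 = 2 − 0.76 = 1.24.
With uncorrelated errors the cross-covariances are all true-score covariance, so they carry over unchanged; only the diagonal terms shrink to ρᵢσᵢ².
True-score variance = [0.74 + 0.84] − 0.76 = 1.58 − 0.76 = 0.82.
Reliability = 0.82 / 1.24 = 0.661.

0.661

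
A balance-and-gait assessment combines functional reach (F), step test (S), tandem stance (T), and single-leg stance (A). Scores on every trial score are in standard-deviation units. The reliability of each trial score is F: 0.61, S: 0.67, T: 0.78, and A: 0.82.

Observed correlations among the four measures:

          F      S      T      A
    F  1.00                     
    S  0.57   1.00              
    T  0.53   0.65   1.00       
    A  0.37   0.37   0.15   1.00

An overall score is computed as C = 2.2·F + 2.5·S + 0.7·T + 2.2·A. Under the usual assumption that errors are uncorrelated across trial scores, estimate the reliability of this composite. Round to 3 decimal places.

0.858

Var(C) = 2.2² + 2.5² + 0.7² + 2.2² + 2·[5.5·0.57 + 1.54·0.53 + 4.84·0.37 + 1.75·0.65 + 5.5·0.37 + 1.54·0.15] = 16.42 + 18.291 = 34.711.
Under uncorrelated errors the observed covariances equal the true-score covariances, so only the own-variance terms attenuate.
True-score variance = [2.2²·0.61 + 2.5²·0.67 + 0.7²·0.78 + 2.2²·0.82] + 18.291 = 11.4909 + 18.291 = 29.7819.
Reliability = 29.7819 / 34.711 = 0.858.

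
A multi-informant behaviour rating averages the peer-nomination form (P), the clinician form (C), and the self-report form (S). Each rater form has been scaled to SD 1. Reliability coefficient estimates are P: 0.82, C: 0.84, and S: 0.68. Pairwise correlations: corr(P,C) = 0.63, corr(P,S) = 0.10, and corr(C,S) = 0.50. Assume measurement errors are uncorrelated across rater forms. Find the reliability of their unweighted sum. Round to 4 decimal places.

Var(P+C+S) = 3 + 2·[0.63 + 0.10 + 0.50] = 3 + 2.46 = 5.46.
Because errors are independent across components, Cov(Tᵢ,Tⱼ) = Cov(Xᵢ,Xⱼ); the off-diagonal part of the true-score variance is the same as above.
True-score variance = [0.82 + 0.84 + 0.68] + 2.46 = 2.34 + 2.46 = 4.8.
Reliability = 4.8 / 5.46 = 0.8791.

0.8791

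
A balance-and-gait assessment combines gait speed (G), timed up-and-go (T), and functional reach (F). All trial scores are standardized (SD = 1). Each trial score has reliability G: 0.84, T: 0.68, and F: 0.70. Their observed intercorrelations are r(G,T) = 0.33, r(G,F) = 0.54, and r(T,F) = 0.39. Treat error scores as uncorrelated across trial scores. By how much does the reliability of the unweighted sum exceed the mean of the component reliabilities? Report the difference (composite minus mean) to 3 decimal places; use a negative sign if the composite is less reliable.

Var(sum) = 3 + 2.52 = 5.52; true-score variance = 2.22 + 2.52 = 4.74; composite reliability = 0.8587.
Mean component reliability = 0.7400.
Difference = 0.8587 − 0.7400 = 0.119.

0.119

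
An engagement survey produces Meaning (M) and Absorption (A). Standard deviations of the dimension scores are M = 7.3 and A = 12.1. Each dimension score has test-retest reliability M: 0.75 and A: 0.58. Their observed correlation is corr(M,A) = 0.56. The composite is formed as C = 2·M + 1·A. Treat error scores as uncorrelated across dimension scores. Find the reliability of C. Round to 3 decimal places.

0.794

Var(C) = 2²·7.3² + 12.1² + 2·[2·7.3·12.1·0.56] = 359.57 + 197.859 = 557.429.
Under uncorrelated errors the observed covariances equal the true-score covariances, so only the own-variance terms attenuate.
True-score variance = [2²·7.3²·0.75 + 12.1²·0.58] + 197.859 = 244.788 + 197.859 = 442.647.
Reliability = 442.647 / 557.429 = 0.794.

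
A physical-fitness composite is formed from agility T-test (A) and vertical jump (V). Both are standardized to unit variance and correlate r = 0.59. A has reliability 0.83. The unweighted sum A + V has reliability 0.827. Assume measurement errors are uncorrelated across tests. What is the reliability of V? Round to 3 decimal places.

Var(A+V) = 2 + 2·0.59 = 3.180.
True-score variance = ρ_A + ρ_V + 2·0.59, so 0.827 = (0.83 + ρ_V + 1.18) / 3.180.
ρ_V = 0.827·3.180 − 0.83 − 1.18 = 0.620.

0.620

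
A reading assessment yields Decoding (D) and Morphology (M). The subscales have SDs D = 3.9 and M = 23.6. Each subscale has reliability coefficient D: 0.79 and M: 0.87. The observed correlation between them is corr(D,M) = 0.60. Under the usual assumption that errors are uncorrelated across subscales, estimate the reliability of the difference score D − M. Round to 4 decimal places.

0.8363

Var(D−M) = 3.9² + 23.6² − 2·3.9·23.6·0.60 = 572.17 − 110.448 = 461.722.
With uncorrelated errors the cross-covariances are all true-score covariance, so they carry over unchanged; only the diagonal terms shrink to ρᵢσᵢ².
True-score variance = [3.9²·0.79 + 23.6²·0.87] − 110.448 = 496.571 − 110.448 = 386.123.
Reliability = 386.123 / 461.722 = 0.8363.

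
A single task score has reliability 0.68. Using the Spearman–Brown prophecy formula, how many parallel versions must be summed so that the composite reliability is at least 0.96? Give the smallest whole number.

12

k ≥ ρ*(1−ρ₁)/(ρ₁(1−ρ*)) = 0.96·0.32 / (0.68·0.04) = 11.294.
Smallest integer k = 12.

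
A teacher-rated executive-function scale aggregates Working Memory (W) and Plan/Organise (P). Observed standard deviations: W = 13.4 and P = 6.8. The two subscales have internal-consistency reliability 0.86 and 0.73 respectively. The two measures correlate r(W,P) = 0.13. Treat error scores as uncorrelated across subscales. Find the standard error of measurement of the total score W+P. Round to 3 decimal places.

Var(total) = 225.8 + 23.6912 = 249.491.
True-score variance = 188.177 + 23.6912 = 211.868, so reliability = 0.8492.
Error variance = 249.491 − 211.868 = 37.6232; SEM = √37.6232 = 6.134.

6.134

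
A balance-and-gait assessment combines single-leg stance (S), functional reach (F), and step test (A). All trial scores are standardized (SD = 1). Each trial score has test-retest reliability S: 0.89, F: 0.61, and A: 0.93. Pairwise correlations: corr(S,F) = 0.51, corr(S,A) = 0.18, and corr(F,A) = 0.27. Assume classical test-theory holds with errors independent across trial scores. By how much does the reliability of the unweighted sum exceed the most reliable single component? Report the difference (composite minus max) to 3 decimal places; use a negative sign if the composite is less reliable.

Var(sum) = 3 + 1.92 = 4.92; true-score variance = 2.43 + 1.92 = 4.35; composite reliability = 0.8841.
Max component reliability = 0.9300.
Difference = 0.8841 − 0.9300 = -0.046.

-0.046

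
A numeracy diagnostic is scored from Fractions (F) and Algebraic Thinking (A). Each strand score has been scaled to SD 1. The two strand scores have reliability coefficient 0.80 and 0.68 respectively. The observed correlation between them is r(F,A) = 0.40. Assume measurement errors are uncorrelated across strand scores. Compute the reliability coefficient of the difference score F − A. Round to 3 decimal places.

0.567

Var(F−A) = 1 + 1 − 2·0.40 = 2 − 0.8 = 1.2.
With uncorrelated errors the cross-covariances are all true-score covariance, so they carry over unchanged; only the diagonal terms shrink to ρᵢσᵢ².
True-score variance = [0.80 + 0.68] − 0.8 = 1.48 − 0.8 = 0.68.
Reliability = 0.68 / 1.2 = 0.567.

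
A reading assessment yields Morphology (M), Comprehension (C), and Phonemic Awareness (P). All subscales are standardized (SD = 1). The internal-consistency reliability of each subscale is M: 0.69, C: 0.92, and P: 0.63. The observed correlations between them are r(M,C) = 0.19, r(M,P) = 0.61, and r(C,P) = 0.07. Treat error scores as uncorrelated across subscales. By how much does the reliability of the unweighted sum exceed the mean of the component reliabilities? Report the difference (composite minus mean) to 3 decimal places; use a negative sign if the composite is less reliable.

Var(sum) = 3 + 1.74 = 4.74; true-score variance = 2.24 + 1.74 = 3.98; composite reliability = 0.8397.
Mean component reliability = 0.7467.
Difference = 0.8397 − 0.7467 = 0.093.

0.093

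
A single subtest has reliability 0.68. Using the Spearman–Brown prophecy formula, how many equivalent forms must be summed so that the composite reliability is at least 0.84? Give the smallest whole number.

3

k ≥ ρ*(1−ρ₁)/(ρ₁(1−ρ*)) = 0.84·0.32 / (0.68·0.16) = 2.471.
Smallest integer k = 3.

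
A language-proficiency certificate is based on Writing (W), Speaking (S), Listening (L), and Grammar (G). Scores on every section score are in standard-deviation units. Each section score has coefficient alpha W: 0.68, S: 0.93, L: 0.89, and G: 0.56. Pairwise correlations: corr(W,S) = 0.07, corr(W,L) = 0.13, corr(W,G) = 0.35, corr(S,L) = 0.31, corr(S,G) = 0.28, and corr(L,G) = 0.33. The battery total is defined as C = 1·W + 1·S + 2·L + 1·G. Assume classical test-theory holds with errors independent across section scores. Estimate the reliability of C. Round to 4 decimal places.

Var(C) = 1 + 1 + 2² + 1 + 2·[0.07 + 2·0.13 + 0.35 + 2·0.31 + 0.28 + 2·0.33] = 7 + 4.48 = 11.48.
Under uncorrelated errors the observed covariances equal the true-score covariances, so only the own-variance terms attenuate.
True-score variance = [0.68 + 0.93 + 2²·0.89 + 0.56] + 4.48 = 5.73 + 4.48 = 10.21.
Reliability = 10.21 / 11.48 = 0.8894.

0.8894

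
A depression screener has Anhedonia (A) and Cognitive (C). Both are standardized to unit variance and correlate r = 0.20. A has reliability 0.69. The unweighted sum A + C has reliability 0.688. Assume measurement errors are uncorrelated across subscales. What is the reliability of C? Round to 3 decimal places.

Var(A+C) = 2 + 2·0.20 = 2.400.
True-score variance = ρ_A + ρ_C + 2·0.20, so 0.688 = (0.69 + ρ_C + 0.40) / 2.400.
ρ_C = 0.688·2.400 − 0.69 − 0.40 = 0.561.

0.561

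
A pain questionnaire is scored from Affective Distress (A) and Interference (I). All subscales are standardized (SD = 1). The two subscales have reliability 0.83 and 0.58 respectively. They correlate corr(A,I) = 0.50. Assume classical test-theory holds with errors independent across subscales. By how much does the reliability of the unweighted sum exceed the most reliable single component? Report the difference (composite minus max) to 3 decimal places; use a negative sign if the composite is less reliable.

-0.027

Var(sum) = 2 + 1 = 3; true-score variance = 1.41 + 1 = 2.41; composite reliability = 0.8033.
Max component reliability = 0.8300.
Difference = 0.8033 − 0.8300 = -0.027.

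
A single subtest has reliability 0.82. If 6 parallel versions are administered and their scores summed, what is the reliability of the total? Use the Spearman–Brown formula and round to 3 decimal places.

0.965

ρ_k = kρ / (1 + (k−1)ρ) = 6·0.82 / (1 + 5·0.82) = 4.920 / 5.100 = 0.965.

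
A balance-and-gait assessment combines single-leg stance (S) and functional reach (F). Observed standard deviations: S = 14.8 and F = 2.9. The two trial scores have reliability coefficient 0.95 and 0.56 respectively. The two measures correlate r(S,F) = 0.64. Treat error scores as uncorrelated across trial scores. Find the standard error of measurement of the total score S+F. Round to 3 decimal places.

Var(total) = 227.45 + 54.9376 = 282.388.
True-score variance = 212.798 + 54.9376 = 267.735, so reliability = 0.9481.
Error variance = 282.388 − 267.735 = 14.6524; SEM = √14.6524 = 3.828.

3.828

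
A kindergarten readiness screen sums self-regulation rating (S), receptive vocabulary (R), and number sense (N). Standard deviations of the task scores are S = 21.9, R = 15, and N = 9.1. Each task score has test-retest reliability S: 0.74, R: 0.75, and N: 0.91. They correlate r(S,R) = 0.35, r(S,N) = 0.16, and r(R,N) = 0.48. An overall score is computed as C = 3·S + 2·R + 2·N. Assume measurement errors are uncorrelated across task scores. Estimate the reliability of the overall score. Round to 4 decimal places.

Var(C) = 3²·21.9² + 2²·15² + 2²·9.1² + 2·[6·21.9·15·0.35 + 6·21.9·9.1·0.16 + 4·15·9.1·0.48] = 5547.73 + 2286.5 = 7834.23.
Because errors are independent across components, Cov(Tᵢ,Tⱼ) = Cov(Xᵢ,Xⱼ); the off-diagonal part of the true-score variance is the same as above.
True-score variance = [3²·21.9²·0.74 + 2²·15²·0.75 + 2²·9.1²·0.91] + 2286.5 = 4170.63 + 2286.5 = 6457.13.
Reliability = 6457.13 / 7834.23 = 0.8242.

0.8242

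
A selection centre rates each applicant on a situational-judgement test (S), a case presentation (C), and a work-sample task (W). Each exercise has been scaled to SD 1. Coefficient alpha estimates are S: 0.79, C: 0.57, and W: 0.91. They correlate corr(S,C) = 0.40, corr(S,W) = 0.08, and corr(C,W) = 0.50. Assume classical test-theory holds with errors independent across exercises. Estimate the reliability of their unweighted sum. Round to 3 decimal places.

0.853

Var(S+C+W) = 3 + 2·[0.40 + 0.08 + 0.50] = 3 + 1.96 = 4.96.
With uncorrelated errors the cross-covariances are all true-score covariance, so they carry over unchanged; only the diagonal terms shrink to ρᵢσᵢ².
True-score variance = [0.79 + 0.57 + 0.91] + 1.96 = 2.27 + 1.96 = 4.23.
Reliability = 4.23 / 4.96 = 0.853.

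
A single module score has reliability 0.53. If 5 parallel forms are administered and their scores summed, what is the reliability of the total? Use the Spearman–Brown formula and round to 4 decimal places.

0.8494

ρ_k = kρ / (1 + (k−1)ρ) = 5·0.53 / (1 + 4·0.53) = 2.650 / 3.120 = 0.8494.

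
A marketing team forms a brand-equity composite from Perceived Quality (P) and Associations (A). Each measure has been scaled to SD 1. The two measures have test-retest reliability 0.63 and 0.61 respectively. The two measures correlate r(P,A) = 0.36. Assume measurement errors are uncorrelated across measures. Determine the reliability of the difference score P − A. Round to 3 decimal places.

Var(P−A) = 1 + 1 − 2·0.36 = 2 − 0.72 = 1.28.
Because errors are independent across components, Cov(Tᵢ,Tⱼ) = Cov(Xᵢ,Xⱼ); the off-diagonal part of the true-score variance is the same as above.
True-score variance = [0.63 + 0.61] − 0.72 = 1.24 − 0.72 = 0.52.
Reliability = 0.52 / 1.28 = 0.406.

0.406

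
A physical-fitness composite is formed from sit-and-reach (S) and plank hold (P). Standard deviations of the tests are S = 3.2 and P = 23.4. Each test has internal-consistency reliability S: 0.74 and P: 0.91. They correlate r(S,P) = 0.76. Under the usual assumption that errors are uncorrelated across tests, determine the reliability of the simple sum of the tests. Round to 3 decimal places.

Var(S+P) = 3.2² + 23.4² + 2·[3.2·23.4·0.76] = 557.8 + 113.818 = 671.618.
With uncorrelated errors the cross-covariances are all true-score covariance, so they carry over unchanged; only the diagonal terms shrink to ρᵢσᵢ².
True-score variance = [3.2²·0.74 + 23.4²·0.91] + 113.818 = 505.857 + 113.818 = 619.675.
Reliability = 619.675 / 671.618 = 0.923.

0.923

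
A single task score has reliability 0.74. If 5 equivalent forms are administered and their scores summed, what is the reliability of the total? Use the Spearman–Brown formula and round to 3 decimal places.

0.934

ρ_k = kρ / (1 + (k−1)ρ) = 5·0.74 / (1 + 4·0.74) = 3.700 / 3.960 = 0.934.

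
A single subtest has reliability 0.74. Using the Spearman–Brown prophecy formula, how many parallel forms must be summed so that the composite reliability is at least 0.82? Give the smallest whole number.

k ≥ ρ*(1−ρ₁)/(ρ₁(1−ρ*)) = 0.82·0.26 / (0.74·0.18) = 1.601.
Smallest integer k = 2.

2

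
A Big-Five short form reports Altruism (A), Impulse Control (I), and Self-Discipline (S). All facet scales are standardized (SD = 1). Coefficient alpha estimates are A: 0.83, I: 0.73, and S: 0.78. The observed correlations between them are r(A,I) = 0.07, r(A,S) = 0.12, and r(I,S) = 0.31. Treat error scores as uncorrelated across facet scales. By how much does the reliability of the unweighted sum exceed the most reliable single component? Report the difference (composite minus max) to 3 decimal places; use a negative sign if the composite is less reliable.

0.005

Var(sum) = 3 + 1 = 4; true-score variance = 2.34 + 1 = 3.34; composite reliability = 0.8350.
Max component reliability = 0.8300.
Difference = 0.8350 − 0.8300 = 0.005.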